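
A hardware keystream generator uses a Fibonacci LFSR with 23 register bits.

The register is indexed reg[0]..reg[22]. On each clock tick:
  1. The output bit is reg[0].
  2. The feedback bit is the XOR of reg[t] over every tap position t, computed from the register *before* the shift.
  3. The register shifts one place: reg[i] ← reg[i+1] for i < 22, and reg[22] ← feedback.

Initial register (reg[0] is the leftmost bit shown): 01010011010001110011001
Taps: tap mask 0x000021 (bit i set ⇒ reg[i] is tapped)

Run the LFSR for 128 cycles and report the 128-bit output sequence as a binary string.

01010011010001110011001001110111010000101111100100111110001110111011110111110010100110000000011101000011001100011101111001001010

tick  register→output (feedback)
  0  01010011010001110011001→0 (0)
  1  10100110100011100110010→1 (0)
  2  01001101000111001100100→0 (1)
  3  10011010001110011001001→1 (1)
  4  00110100011100110010011→0 (1)
  5  01101000111001100100111→0 (0)
  6  11010001110011001001110→1 (1)
  7  10100011100110010011101→1 (1)
  8  01000111001100100111011→0 (1)
  9  10001110011001001110111→1 (0)
 10  00011100110010011101110→0 (1)
 11  00111001100100111011101→0 (0)
 12  01110011001001110111010→0 (0)
 13  11100110010011101110100→1 (0)
 14  11001100100111011101000→1 (0)
 15  10011001001110111010000→1 (1)
 16  00110010011101110100001→0 (0)
 17  01100100111011101000010→0 (1)
 18  11001001110111010000101→1 (1)
 19  10010011101110100001011→1 (1)
 20  00100111011101000010111→0 (1)
 21  01001110111010000101111→0 (1)
 22  10011101110100001011111→1 (0)
 23  00111011101000010111110→0 (0)
 24  01110111010000101111100→0 (1)
 25  11101110100001011111001→1 (0)
 26  11011101000010111110010→1 (0)
 27  10111010000101111100100→1 (1)
 28  01110100001011111001001→0 (1)
 29  11101000010111110010011→1 (1)
 30  11010000101111100100111→1 (1)
 31  10100001011111001001111→1 (1)
 32  01000010111110010011111→0 (0)
 33  10000101111100100111110→1 (0)
 34  00001011111001001111100→0 (0)
 35  00010111110010011111000→0 (1)
 36  00101111100100111110001→0 (1)
 37  01011111001001111100011→0 (1)
 38  10111110010011111000111→1 (0)
 39  01111100100111110001110→0 (1)
 40  11111001001111100011101→1 (1)
 41  11110010011111000111011→1 (1)
 42  11100100111110001110111→1 (0)
 43  11001001111100011101110→1 (1)
 44  10010011111000111011101→1 (1)
 45  00100111110001110111011→0 (1)
 46  01001111100011101110111→0 (1)
 47  10011111000111011101111→1 (0)
 48  00111110001110111011110→0 (1)
 49  01111100011101110111101→0 (1)
 50  11111000111011101111011→1 (1)
 51  11110001110111011110111→1 (1)
 52  11100011101110111101111→1 (1)
 53  11000111011101111011111→1 (0)
 54  10001110111011110111110→1 (0)
 55  00011101110111101111100→0 (1)
 56  00111011101111011111001→0 (0)
 57  01110111011110111110010→0 (1)
 58  11101110111101111100101→1 (0)
 59  11011101111011111001010→1 (0)
 60  10111011110111110010100→1 (1)
 61  01110111101111100101001→0 (1)
 62  11101111011111001010011→1 (0)
 63  11011110111110010100110→1 (0)
 64  10111101111100101001100→1 (0)
 65  01111011111001010011000→0 (0)
 66  11110111110010100110000→1 (0)
 67  11101111100101001100000→1 (0)
 68  11011111001010011000000→1 (0)
 69  10111110010100110000000→1 (0)
 70  01111100101001100000000→0 (1)
 71  11111001010011000000001→1 (1)
 72  11110010100110000000011→1 (1)
 73  11100101001100000000111→1 (0)
 74  11001010011000000001110→1 (1)
 75  10010100110000000011101→1 (0)
 76  00101001100000000111010→0 (0)
 77  01010011000000001110100→0 (0)
 78  10100110000000011101000→1 (0)
 79  01001100000000111010000→0 (1)
 80  10011000000001110100001→1 (1)
 81  00110000000011101000011→0 (0)
 82  01100000000111010000110→0 (0)
 83  11000000001110100001100→1 (1)
 84  10000000011101000011001→1 (1)
 85  00000000111010000110011→0 (0)
 86  00000001110100001100110→0 (0)
 87  00000011101000011001100→0 (0)
 88  00000111010000110011000→0 (1)
 89  00001110100001100110001→0 (1)
 90  00011101000011001100011→0 (1)
 91  00111010000110011000111→0 (0)
 92  01110100001100110001110→0 (1)
 93  11101000011001100011101→1 (1)
 94  11010000110011000111011→1 (1)
 95  10100001100110001110111→1 (1)
 96  01000011001100011101111→0 (0)
 97  10000110011000111011110→1 (0)
 98  00001100110001110111100→0 (1)
 99  00011001100011101111001→0 (0)
100  00110011000111011110010→0 (0)
101  01100110001110111100100→0 (1)
102  11001100011101111001001→1 (0)
103  10011000111011110010010→1 (1)
104  00110001110111100100101→0 (0)
105  01100011101111001001010→0 (0)
106  11000111011110010010100→1 (0)
107  10001110111100100101000→1 (0)
108  00011101111001001010000→0 (1)
109  00111011110010010100001→0 (0)
110  01110111100100101000010→0 (1)
111  11101111001001010000101→1 (0)
112  11011110010010100001010→1 (0)
113  10111100100101000010100→1 (0)
114  01111001001010000101000→0 (0)
115  11110010010100001010000→1 (1)
116  11100100101000010100001→1 (0)
117  11001001010000101000010→1 (1)
118  10010010100001010000101→1 (1)
119  00100101000010100001011→0 (1)
120  01001010000101000010111→0 (0)
121  10010100001010000101110→1 (0)
122  00101000010100001011100→0 (0)
123  01010000101000010111000→0 (0)
124  10100001010000101110000→1 (1)
125  01000010100001011100001→0 (0)
126  10000101000010111000010→1 (0)
127  00001010000101110000100→0 (0)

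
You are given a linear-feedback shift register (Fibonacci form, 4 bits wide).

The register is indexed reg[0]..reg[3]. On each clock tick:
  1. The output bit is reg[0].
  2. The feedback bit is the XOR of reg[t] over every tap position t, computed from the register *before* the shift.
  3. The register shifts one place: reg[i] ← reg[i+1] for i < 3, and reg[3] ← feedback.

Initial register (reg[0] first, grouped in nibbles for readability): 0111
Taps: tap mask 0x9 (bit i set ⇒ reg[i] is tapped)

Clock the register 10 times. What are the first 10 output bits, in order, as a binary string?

0111101011

tick  register→output (feedback)
  0  0111→0 (1)
  1  1111→1 (0)
  2  1110→1 (1)
  3  1101→1 (0)
  4  1010→1 (1)
  5  0101→0 (1)
  6  1011→1 (0)
  7  0110→0 (0)
  8  1100→1 (1)
  9  1001→1 (0)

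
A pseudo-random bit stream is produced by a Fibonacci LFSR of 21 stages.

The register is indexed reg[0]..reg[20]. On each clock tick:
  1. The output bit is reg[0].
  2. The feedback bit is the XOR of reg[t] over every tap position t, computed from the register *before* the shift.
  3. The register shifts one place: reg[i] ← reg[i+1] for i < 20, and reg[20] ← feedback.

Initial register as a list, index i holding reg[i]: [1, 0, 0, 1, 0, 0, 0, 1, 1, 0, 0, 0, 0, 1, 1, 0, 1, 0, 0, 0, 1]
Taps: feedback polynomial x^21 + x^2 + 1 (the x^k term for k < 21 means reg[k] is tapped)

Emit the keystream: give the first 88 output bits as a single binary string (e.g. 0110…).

step | reg (before) | out | fb
   0 | 100100011000011010001 | 1 | 1
   1 | 001000110000110100011 | 0 | 1
   2 | 010001100001101000111 | 0 | 0
   3 | 100011000011010001110 | 1 | 1
   4 | 000110000110100011101 | 0 | 0
   5 | 001100001101000111010 | 0 | 1
   6 | 011000011010001110101 | 0 | 1
   7 | 110000110100011101011 | 1 | 1
   8 | 100001101000111010111 | 1 | 1
   9 | 000011010001110101111 | 0 | 0
  10 | 000110100011101011110 | 0 | 0
  11 | 001101000111010111100 | 0 | 1
  12 | 011010001110101111001 | 0 | 1
  13 | 110100011101011110011 | 1 | 1
  14 | 101000111010111100111 | 1 | 0
  15 | 010001110101111001110 | 0 | 0
  16 | 100011101011110011100 | 1 | 1
  17 | 000111010111100111001 | 0 | 0
  18 | 001110101111001110010 | 0 | 1
  19 | 011101011110011100101 | 0 | 1
  20 | 111010111100111001011 | 1 | 0
  21 | 110101111001110010110 | 1 | 1
  22 | 101011110011100101101 | 1 | 0
  23 | 010111100111001011010 | 0 | 0
  24 | 101111001110010110100 | 1 | 0
  25 | 011110011100101101000 | 0 | 1
  26 | 111100111001011010001 | 1 | 0
  27 | 111001110010110100010 | 1 | 0
  28 | 110011100101101000100 | 1 | 1
  29 | 100111001011010001001 | 1 | 1
  30 | 001110010110100010011 | 0 | 1
  31 | 011100101101000100111 | 0 | 1
  32 | 111001011010001001111 | 1 | 0
  33 | 110010110100010011110 | 1 | 1
  34 | 100101101000100111101 | 1 | 1
  35 | 001011010001001111011 | 0 | 1
  36 | 010110100010011110111 | 0 | 0
  37 | 101101000100111101110 | 1 | 0
  38 | 011010001001111011100 | 0 | 1
  39 | 110100010011110111001 | 1 | 1
  40 | 101000100111101110011 | 1 | 0
  41 | 010001001111011100110 | 0 | 0
  42 | 100010011110111001100 | 1 | 1
  43 | 000100111101110011001 | 0 | 0
  44 | 001001111011100110010 | 0 | 1
  45 | 010011110111001100101 | 0 | 0
  46 | 100111101110011001010 | 1 | 1
  47 | 001111011100110010101 | 0 | 1
  48 | 011110111001100101011 | 0 | 1
  49 | 111101110011001010111 | 1 | 0
  50 | 111011100110010101110 | 1 | 0
  51 | 110111001100101011100 | 1 | 1
  52 | 101110011001010111001 | 1 | 0
  53 | 011100110010101110010 | 0 | 1
  54 | 111001100101011100101 | 1 | 0
  55 | 110011001010111001010 | 1 | 1
  56 | 100110010101110010101 | 1 | 1
  57 | 001100101011100101011 | 0 | 1
  58 | 011001010111001010111 | 0 | 1
  59 | 110010101110010101111 | 1 | 1
  60 | 100101011100101011111 | 1 | 1
  61 | 001010111001010111111 | 0 | 1
  62 | 010101110010101111111 | 0 | 0
  63 | 101011100101011111110 | 1 | 0
  64 | 010111001010111111100 | 0 | 0
  65 | 101110010101111111000 | 1 | 0
  66 | 011100101011111110000 | 0 | 1
  67 | 111001010111111100001 | 1 | 0
  68 | 110010101111111000010 | 1 | 1
  69 | 100101011111110000101 | 1 | 1
  70 | 001010111111100001011 | 0 | 1
  71 | 010101111111000010111 | 0 | 0
  72 | 101011111110000101110 | 1 | 0
  73 | 010111111100001011100 | 0 | 0
  74 | 101111111000010111000 | 1 | 0
  75 | 011111110000101110000 | 0 | 1
  76 | 111111100001011100001 | 1 | 0
  77 | 111111000010111000010 | 1 | 0
  78 | 111110000101110000100 | 1 | 0
  79 | 111100001011100001000 | 1 | 0
  80 | 111000010111000010000 | 1 | 0
  81 | 110000101110000100000 | 1 | 1
  82 | 100001011100001000001 | 1 | 1
  83 | 000010111000010000011 | 0 | 0
  84 | 000101110000100000110 | 0 | 0
  85 | 001011100001000001100 | 0 | 1
  86 | 010111000010000011001 | 0 | 0
  87 | 101110000100000110010 | 1 | 0

1001000110000110100011101011110011100101101000100111101110011001010111001010111111100001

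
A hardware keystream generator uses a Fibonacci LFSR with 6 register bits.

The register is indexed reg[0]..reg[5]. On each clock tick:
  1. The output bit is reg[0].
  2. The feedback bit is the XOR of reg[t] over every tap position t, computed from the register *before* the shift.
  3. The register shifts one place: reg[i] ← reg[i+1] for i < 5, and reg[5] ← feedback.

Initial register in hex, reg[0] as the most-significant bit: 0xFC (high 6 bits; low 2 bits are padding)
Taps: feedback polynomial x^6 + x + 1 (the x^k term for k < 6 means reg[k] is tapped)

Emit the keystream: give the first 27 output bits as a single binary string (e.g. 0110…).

111111000001000011000101001

k : reg_k → out_k, fb_k
0: 111111 → 1, fb=0
1: 111110 → 1, fb=0
2: 111100 → 1, fb=0
3: 111000 → 1, fb=0
4: 110000 → 1, fb=0
5: 100000 → 1, fb=1
6: 000001 → 0, fb=0
7: 000010 → 0, fb=0
8: 000100 → 0, fb=0
9: 001000 → 0, fb=0
10: 010000 → 0, fb=1
11: 100001 → 1, fb=1
12: 000011 → 0, fb=0
13: 000110 → 0, fb=0
14: 001100 → 0, fb=0
15: 011000 → 0, fb=1
16: 110001 → 1, fb=0
17: 100010 → 1, fb=1
18: 000101 → 0, fb=0
19: 001010 → 0, fb=0
20: 010100 → 0, fb=1
21: 101001 → 1, fb=1
22: 010011 → 0, fb=1
23: 100111 → 1, fb=1
24: 001111 → 0, fb=0
25: 011110 → 0, fb=1
26: 111101 → 1, fb=0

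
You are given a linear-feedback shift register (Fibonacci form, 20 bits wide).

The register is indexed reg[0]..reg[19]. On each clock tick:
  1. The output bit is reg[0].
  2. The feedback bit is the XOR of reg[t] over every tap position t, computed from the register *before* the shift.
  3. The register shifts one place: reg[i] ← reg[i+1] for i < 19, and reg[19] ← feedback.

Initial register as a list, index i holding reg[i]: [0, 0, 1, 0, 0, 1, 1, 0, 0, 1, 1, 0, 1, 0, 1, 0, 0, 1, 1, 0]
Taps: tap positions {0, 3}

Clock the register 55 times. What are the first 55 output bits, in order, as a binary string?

tick  register→output (feedback)
  0  00100110011010100110→0 (0)
  1  01001100110101001100→0 (0)
  2  10011001101010011000→1 (0)
  3  00110011010100110000→0 (1)
  4  01100110101001100001→0 (0)
  5  11001101010011000010→1 (1)
  6  10011010100110000101→1 (0)
  7  00110101001100001010→0 (1)
  8  01101010011000010101→0 (0)
  9  11010100110000101010→1 (0)
 10  10101001100001010100→1 (1)
 11  01010011000010101001→0 (1)
 12  10100110000101010011→1 (1)
 13  01001100001010100111→0 (0)
 14  10011000010101001110→1 (0)
 15  00110000101010011100→0 (1)
 16  01100001010100111001→0 (0)
 17  11000010101001110010→1 (1)
 18  10000101010011100101→1 (1)
 19  00001010100111001011→0 (0)
 20  00010101001110010110→0 (1)
 21  00101010011100101101→0 (0)
 22  01010100111001011010→0 (1)
 23  10101001110010110101→1 (1)
 24  01010011100101101011→0 (1)
 25  10100111001011010111→1 (1)
 26  01001110010110101111→0 (0)
 27  10011100101101011110→1 (0)
 28  00111001011010111100→0 (1)
 29  01110010110101111001→0 (1)
 30  11100101101011110011→1 (1)
 31  11001011010111100111→1 (1)
 32  10010110101111001111→1 (0)
 33  00101101011110011110→0 (0)
 34  01011010111100111100→0 (1)
 35  10110101111001111001→1 (0)
 36  01101011110011110010→0 (0)
 37  11010111100111100100→1 (0)
 38  10101111001111001000→1 (1)
 39  01011110011110010001→0 (1)
 40  10111100111100100011→1 (0)
 41  01111001111001000110→0 (1)
 42  11110011110010001101→1 (0)
 43  11100111100100011010→1 (1)
 44  11001111001000110101→1 (1)
 45  10011110010001101011→1 (0)
 46  00111100100011010110→0 (1)
 47  01111001000110101101→0 (1)
 48  11110010001101011011→1 (0)
 49  11100100011010110110→1 (1)
 50  11001000110101101101→1 (1)
 51  10010001101011011011→1 (0)
 52  00100011010110110110→0 (0)
 53  01000110101101101100→0 (0)
 54  10001101011011011000→1 (1)

0010011001101010011000010101001110010110101111001111001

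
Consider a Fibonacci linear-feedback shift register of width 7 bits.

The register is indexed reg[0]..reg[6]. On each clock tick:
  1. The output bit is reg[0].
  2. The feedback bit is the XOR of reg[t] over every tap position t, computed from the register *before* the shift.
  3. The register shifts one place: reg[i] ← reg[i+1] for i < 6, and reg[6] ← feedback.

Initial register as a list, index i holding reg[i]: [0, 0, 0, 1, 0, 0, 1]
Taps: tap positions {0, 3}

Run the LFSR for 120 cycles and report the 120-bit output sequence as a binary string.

tick  register→output (feedback)
  0  0001001→0 (1)
  1  0010011→0 (0)
  2  0100110→0 (0)
  3  1001100→1 (0)
  4  0011000→0 (1)
  5  0110001→0 (0)
  6  1100010→1 (1)
  7  1000101→1 (1)
  8  0001011→0 (1)
  9  0010111→0 (0)
 10  0101110→0 (1)
 11  1011101→1 (0)
 12  0111010→0 (1)
 13  1110101→1 (1)
 14  1101011→1 (0)
 15  1010110→1 (1)
 16  0101101→0 (1)
 17  1011011→1 (0)
 18  0110110→0 (0)
 19  1101100→1 (0)
 20  1011000→1 (0)
 21  0110000→0 (0)
 22  1100000→1 (1)
 23  1000001→1 (1)
 24  0000011→0 (0)
 25  0000110→0 (0)
 26  0001100→0 (1)
 27  0011001→0 (1)
 28  0110011→0 (0)
 29  1100110→1 (1)
 30  1001101→1 (0)
 31  0011010→0 (1)
 32  0110101→0 (0)
 33  1101010→1 (0)
 34  1010100→1 (1)
 35  0101001→0 (1)
 36  1010011→1 (1)
 37  0100111→0 (0)
 38  1001110→1 (0)
 39  0011100→0 (1)
 40  0111001→0 (1)
 41  1110011→1 (1)
 42  1100111→1 (1)
 43  1001111→1 (0)
 44  0011110→0 (1)
 45  0111101→0 (1)
 46  1111011→1 (0)
 47  1110110→1 (1)
 48  1101101→1 (0)
 49  1011010→1 (0)
 50  0110100→0 (0)
 51  1101000→1 (0)
 52  1010000→1 (1)
 53  0100001→0 (0)
 54  1000010→1 (1)
 55  0000101→0 (0)
 56  0001010→0 (1)
 57  0010101→0 (0)
 58  0101010→0 (1)
 59  1010101→1 (1)
 60  0101011→0 (1)
 61  1010111→1 (1)
 62  0101111→0 (1)
 63  1011111→1 (0)
 64  0111110→0 (1)
 65  1111101→1 (0)
 66  1111010→1 (0)
 67  1110100→1 (1)
 68  1101001→1 (0)
 69  1010010→1 (1)
 70  0100101→0 (0)
 71  1001010→1 (0)
 72  0010100→0 (0)
 73  0101000→0 (1)
 74  1010001→1 (1)
 75  0100011→0 (0)
 76  1000110→1 (1)
 77  0001101→0 (1)
 78  0011011→0 (1)
 79  0110111→0 (0)
 80  1101110→1 (0)
 81  1011100→1 (0)
 82  0111000→0 (1)
 83  1110001→1 (1)
 84  1100011→1 (1)
 85  1000111→1 (1)
 86  0001111→0 (1)
 87  0011111→0 (1)
 88  0111111→0 (1)
 89  1111111→1 (0)
 90  1111110→1 (0)
 91  1111100→1 (0)
 92  1111000→1 (0)
 93  1110000→1 (1)
 94  1100001→1 (1)
 95  1000011→1 (1)
 96  0000111→0 (0)
 97  0001110→0 (1)
 98  0011101→0 (1)
 99  0111011→0 (1)
100  1110111→1 (1)
101  1101111→1 (0)
102  1011110→1 (0)
103  0111100→0 (1)
104  1111001→1 (0)
105  1110010→1 (1)
106  1100101→1 (1)
107  1001011→1 (0)
108  0010110→0 (0)
109  0101100→0 (1)
110  1011001→1 (0)
111  0110010→0 (0)
112  1100100→1 (1)
113  1001001→1 (0)
114  0010010→0 (0)
115  0100100→0 (0)
116  1001000→1 (0)
117  0010000→0 (0)
118  0100000→0 (0)
119  1000000→1 (1)

000100110001011101011011000001100110101001110011110110100001010101111101001010001101110001111111000011101111001011001001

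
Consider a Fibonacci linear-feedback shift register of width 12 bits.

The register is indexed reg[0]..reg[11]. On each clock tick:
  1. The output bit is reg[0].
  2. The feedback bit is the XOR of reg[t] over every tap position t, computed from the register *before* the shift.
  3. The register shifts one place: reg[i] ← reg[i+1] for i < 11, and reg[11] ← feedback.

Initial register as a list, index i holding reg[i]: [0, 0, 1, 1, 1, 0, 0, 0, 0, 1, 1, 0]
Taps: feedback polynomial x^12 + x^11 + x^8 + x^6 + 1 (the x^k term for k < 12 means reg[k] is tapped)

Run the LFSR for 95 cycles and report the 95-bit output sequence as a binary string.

tick  register→output (feedback)
  0  001110000110→0 (0)
  1  011100001100→0 (1)
  2  111000011001→1 (1)
  3  110000110011→1 (1)
  4  100001100111→1 (1)
  5  000011001111→0 (0)
  6  000110011110→0 (1)
  7  001100111101→0 (1)
  8  011001111011→0 (1)
  9  110011110111→1 (1)
 10  100111101111→1 (0)
 11  001111011110→0 (1)
 12  011110111101→0 (1)
 13  111101111011→1 (0)
 14  111011110110→1 (0)
 15  110111101100→1 (1)
 16  101111011001→1 (1)
 17  011110110011→0 (0)
 18  111101100110→1 (0)
 19  111011001100→1 (0)
 20  110110011000→1 (0)
 21  101100110000→1 (0)
 22  011001100000→0 (1)
 23  110011000001→1 (0)
 24  100110000010→1 (1)
 25  001100000101→0 (1)
 26  011000001011→0 (0)
 27  110000010110→1 (1)
 28  100000101101→1 (0)
 29  000001011010→0 (1)
 30  000010110101→0 (0)
 31  000101101010→0 (0)
 32  001011010100→0 (0)
 33  010110101000→0 (0)
 34  101101010000→1 (1)
 35  011010100001→0 (0)
 36  110101000010→1 (1)
 37  101010000101→1 (0)
 38  010100001010→0 (1)
 39  101000010101→1 (0)
 40  010000101010→0 (0)
 41  100001010100→1 (1)
 42  000010101001→0 (1)
 43  000101010011→0 (1)
 44  001010100111→0 (0)
 45  010101001110→0 (1)
 46  101010011101→1 (1)
 47  010100111011→0 (1)
 48  101001110111→1 (1)
 49  010011101111→0 (1)
 50  100111011111→1 (1)
 51  001110111111→0 (1)
 52  011101111111→0 (1)
 53  111011111111→1 (0)
 54  110111111110→1 (1)
 55  101111111101→1 (0)
 56  011111111010→0 (0)
 57  111111110100→1 (0)
 58  111111101000→1 (1)
 59  111111010001→1 (0)
 60  111110100010→1 (0)
 61  111101000100→1 (1)
 62  111010001001→1 (1)
 63  110100010011→1 (0)
 64  101000100110→1 (0)
 65  010001001100→0 (1)
 66  100010011001→1 (1)
 67  000100110011→0 (0)
 68  001001100110→0 (1)
 69  010011001101→0 (0)
 70  100110011010→1 (0)
 71  001100110100→0 (1)
 72  011001101001→0 (1)
 73  110011010011→1 (0)
 74  100110100110→1 (0)
 75  001101001100→0 (1)
 76  011010011001→0 (0)
 77  110100110010→1 (0)
 78  101001100100→1 (0)
 79  010011001000→0 (1)
 80  100110010001→1 (0)
 81  001100100010→0 (1)
 82  011001000101→0 (1)
 83  110010001011→1 (1)
 84  100100010111→1 (0)
 85  001000101110→0 (0)
 86  010001011100→0 (1)
 87  100010111001→1 (0)
 88  000101110010→0 (1)
 89  001011100101→0 (0)
 90  010111001010→0 (1)
 91  101110010101→1 (0)
 92  011100101010→0 (0)
 93  111001010100→1 (1)
 94  110010101001→1 (0)

00111000011001111011110110011000001011010100001010100111011111111010001001100110100110010001011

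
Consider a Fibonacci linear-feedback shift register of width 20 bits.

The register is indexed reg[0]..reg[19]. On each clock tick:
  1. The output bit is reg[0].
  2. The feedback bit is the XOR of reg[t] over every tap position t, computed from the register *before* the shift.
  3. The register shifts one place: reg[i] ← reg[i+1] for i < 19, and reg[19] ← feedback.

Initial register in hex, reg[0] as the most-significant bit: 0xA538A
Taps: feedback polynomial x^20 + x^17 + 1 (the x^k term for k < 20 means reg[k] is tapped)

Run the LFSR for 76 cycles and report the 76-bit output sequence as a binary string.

step | reg (before) | out | fb
   0 | 10100101001110001010 | 1 | 1
   1 | 01001010011100010101 | 0 | 1
   2 | 10010100111000101011 | 1 | 1
   3 | 00101001110001010111 | 0 | 1
   4 | 01010011100010101111 | 0 | 1
   5 | 10100111000101011111 | 1 | 0
   6 | 01001110001010111110 | 0 | 1
   7 | 10011100010101111101 | 1 | 0
   8 | 00111000101011111010 | 0 | 0
   9 | 01110001010111110100 | 0 | 1
  10 | 11100010101111101001 | 1 | 1
  11 | 11000101011111010011 | 1 | 1
  12 | 10001010111110100111 | 1 | 0
  13 | 00010101111101001110 | 0 | 1
  14 | 00101011111010011101 | 0 | 1
  15 | 01010111110100111011 | 0 | 0
  16 | 10101111101001110110 | 1 | 0
  17 | 01011111010011101100 | 0 | 1
  18 | 10111110100111011001 | 1 | 1
  19 | 01111101001110110011 | 0 | 0
  20 | 11111010011101100110 | 1 | 0
  21 | 11110100111011001100 | 1 | 0
  22 | 11101001110110011000 | 1 | 1
  23 | 11010011101100110001 | 1 | 1
  24 | 10100111011001100011 | 1 | 1
  25 | 01001110110011000111 | 0 | 1
  26 | 10011101100110001111 | 1 | 0
  27 | 00111011001100011110 | 0 | 1
  28 | 01110110011000111101 | 0 | 1
  29 | 11101100110001111011 | 1 | 1
  30 | 11011001100011110111 | 1 | 0
  31 | 10110011000111101110 | 1 | 0
  32 | 01100110001111011100 | 0 | 1
  33 | 11001100011110111001 | 1 | 1
  34 | 10011000111101110011 | 1 | 1
  35 | 00110001111011100111 | 0 | 1
  36 | 01100011110111001111 | 0 | 1
  37 | 11000111101110011111 | 1 | 0
  38 | 10001111011100111110 | 1 | 0
  39 | 00011110111001111100 | 0 | 1
  40 | 00111101110011111001 | 0 | 0
  41 | 01111011100111110010 | 0 | 0
  42 | 11110111001111100100 | 1 | 0
  43 | 11101110011111001000 | 1 | 1
  44 | 11011100111110010001 | 1 | 1
  45 | 10111001111100100011 | 1 | 1
  46 | 01110011111001000111 | 0 | 1
  47 | 11100111110010001111 | 1 | 0
  48 | 11001111100100011110 | 1 | 0
  49 | 10011111001000111100 | 1 | 0
  50 | 00111110010001111000 | 0 | 0
  51 | 01111100100011110000 | 0 | 0
  52 | 11111001000111100000 | 1 | 1
  53 | 11110010001111000001 | 1 | 1
  54 | 11100100011110000011 | 1 | 1
  55 | 11001000111100000111 | 1 | 0
  56 | 10010001111000001110 | 1 | 0
  57 | 00100011110000011100 | 0 | 1
  58 | 01000111100000111001 | 0 | 0
  59 | 10001111000001110010 | 1 | 1
  60 | 00011110000011100101 | 0 | 1
  61 | 00111100000111001011 | 0 | 0
  62 | 01111000001110010110 | 0 | 1
  63 | 11110000011100101101 | 1 | 0
  64 | 11100000111001011010 | 1 | 1
  65 | 11000001110010110101 | 1 | 0
  66 | 10000011100101101010 | 1 | 1
  67 | 00000111001011010101 | 0 | 1
  68 | 00001110010110101011 | 0 | 0
  69 | 00011100101101010110 | 0 | 1
  70 | 00111001011010101101 | 0 | 1
  71 | 01110010110101011011 | 0 | 0
  72 | 11100101101010110110 | 1 | 0
  73 | 11001011010101101100 | 1 | 0
  74 | 10010110101011011000 | 1 | 1
  75 | 00101101010110110001 | 0 | 0

1010010100111000101011111010011101100110001111011100111110010001111000001110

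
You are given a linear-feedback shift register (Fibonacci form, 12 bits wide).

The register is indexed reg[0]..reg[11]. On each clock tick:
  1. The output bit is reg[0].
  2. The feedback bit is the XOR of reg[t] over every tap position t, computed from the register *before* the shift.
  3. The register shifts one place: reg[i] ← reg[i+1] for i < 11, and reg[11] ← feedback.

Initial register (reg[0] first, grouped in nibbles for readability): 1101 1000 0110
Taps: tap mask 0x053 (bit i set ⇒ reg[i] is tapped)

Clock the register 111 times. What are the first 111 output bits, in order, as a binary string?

110110000110111101011001001000110001100100101111001001001010000011111101000110010000111110000000100010101011100

tick  register→output (feedback)
  0  110110000110→1 (1)
  1  101100001101→1 (1)
  2  011000011011→0 (1)
  3  110000110111→1 (1)
  4  100001101111→1 (0)
  5  000011011110→0 (1)
  6  000110111101→0 (0)
  7  001101111010→0 (1)
  8  011011110101→0 (1)
  9  110111101011→1 (0)
 10  101111010110→1 (0)
 11  011110101100→0 (1)
 12  111101011001→1 (0)
 13  111010110010→1 (0)
 14  110101100100→1 (1)
 15  101011001001→1 (0)
 16  010110010010→0 (0)
 17  101100100100→1 (0)
 18  011001001000→0 (1)
 19  110010010001→1 (1)
 20  100100100011→1 (0)
 21  001001000110→0 (0)
 22  010010001100→0 (0)
 23  100100011000→1 (1)
 24  001000110001→0 (1)
 25  010001100011→0 (0)
 26  100011000110→1 (0)
 27  000110001100→0 (1)
 28  001100011001→0 (0)
 29  011000110010→0 (0)
 30  110001100100→1 (1)
 31  100011001001→1 (0)
 32  000110010010→0 (1)
 33  001100100101→0 (1)
 34  011001001011→0 (1)
 35  110010010111→1 (1)
 36  100100101111→1 (0)
 37  001001011110→0 (0)
 38  010010111100→0 (1)
 39  100101111001→1 (0)
 40  001011110010→0 (0)
 41  010111100100→0 (1)
 42  101111001001→1 (0)
 43  011110010010→0 (0)
 44  111100100100→1 (1)
 45  111001001001→1 (0)
 46  110010010010→1 (1)
 47  100100100101→1 (0)
 48  001001001010→0 (0)
 49  010010010100→0 (0)
 50  100100101000→1 (0)
 51  001001010000→0 (0)
 52  010010100000→0 (1)
 53  100101000001→1 (1)
 54  001010000011→0 (1)
 55  010100000111→0 (1)
 56  101000001111→1 (1)
 57  010000011111→0 (1)
 58  100000111111→1 (0)
 59  000001111110→0 (1)
 60  000011111101→0 (0)
 61  000111111010→0 (0)
 62  001111110100→0 (0)
 63  011111101000→0 (1)
 64  111111010001→1 (1)
 65  111110100011→1 (0)
 66  111101000110→1 (0)
 67  111010001100→1 (1)
 68  110100011001→1 (0)
 69  101000110010→1 (0)
 70  010001100100→0 (0)
 71  100011001000→1 (0)
 72  000110010000→0 (1)
 73  001100100001→0 (1)
 74  011001000011→0 (1)
 75  110010000111→1 (1)
 76  100100001111→1 (1)
 77  001000011111→0 (0)
 78  010000111110→0 (0)
 79  100001111100→1 (0)
 80  000011111000→0 (0)
 81  000111110000→0 (0)
 82  001111100000→0 (0)
 83  011111000000→0 (0)
 84  111110000000→1 (1)
 85  111100000001→1 (0)
 86  111000000010→1 (0)
 87  110000000100→1 (0)
 88  100000001000→1 (1)
 89  000000010001→0 (0)
 90  000000100010→0 (1)
 91  000001000101→0 (0)
 92  000010001010→0 (1)
 93  000100010101→0 (0)
 94  001000101010→0 (1)
 95  010001010101→0 (1)
 96  100010101011→1 (1)
 97  000101010111→0 (0)
 98  001010101110→0 (0)
 99  010101011100→0 (1)
100  101010111001→1 (1)
101  010101110011→0 (0)
102  101011100110→1 (1)
103  010111001101→0 (0)
104  101110011010→1 (0)
105  011100110100→0 (0)
106  111001101000→1 (1)
107  110011010001→1 (1)
108  100110100011→1 (1)
109  001101000111→0 (0)
110  011010001110→0 (0)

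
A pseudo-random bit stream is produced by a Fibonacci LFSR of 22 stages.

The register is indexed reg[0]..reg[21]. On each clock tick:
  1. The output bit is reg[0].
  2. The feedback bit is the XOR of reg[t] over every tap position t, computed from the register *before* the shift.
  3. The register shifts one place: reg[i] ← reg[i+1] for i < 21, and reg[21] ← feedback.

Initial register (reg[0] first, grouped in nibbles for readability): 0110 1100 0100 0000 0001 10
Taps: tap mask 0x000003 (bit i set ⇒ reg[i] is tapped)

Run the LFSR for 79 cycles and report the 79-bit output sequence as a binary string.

step | reg (before) | out | fb
   0 | 0110110001000000000110 | 0 | 1
   1 | 1101100010000000001101 | 1 | 0
   2 | 1011000100000000011010 | 1 | 1
   3 | 0110001000000000110101 | 0 | 1
   4 | 1100010000000001101011 | 1 | 0
   5 | 1000100000000011010110 | 1 | 1
   6 | 0001000000000110101101 | 0 | 0
   7 | 0010000000001101011010 | 0 | 0
   8 | 0100000000011010110100 | 0 | 1
   9 | 1000000000110101101001 | 1 | 1
  10 | 0000000001101011010011 | 0 | 0
  11 | 0000000011010110100110 | 0 | 0
  12 | 0000000110101101001100 | 0 | 0
  13 | 0000001101011010011000 | 0 | 0
  14 | 0000011010110100110000 | 0 | 0
  15 | 0000110101101001100000 | 0 | 0
  16 | 0001101011010011000000 | 0 | 0
  17 | 0011010110100110000000 | 0 | 0
  18 | 0110101101001100000000 | 0 | 1
  19 | 1101011010011000000001 | 1 | 0
  20 | 1010110100110000000010 | 1 | 1
  21 | 0101101001100000000101 | 0 | 1
  22 | 1011010011000000001011 | 1 | 1
  23 | 0110100110000000010111 | 0 | 1
  24 | 1101001100000000101111 | 1 | 0
  25 | 1010011000000001011110 | 1 | 1
  26 | 0100110000000010111101 | 0 | 1
  27 | 1001100000000101111011 | 1 | 1
  28 | 0011000000001011110111 | 0 | 0
  29 | 0110000000010111101110 | 0 | 1
  30 | 1100000000101111011101 | 1 | 0
  31 | 1000000001011110111010 | 1 | 1
  32 | 0000000010111101110101 | 0 | 0
  33 | 0000000101111011101010 | 0 | 0
  34 | 0000001011110111010100 | 0 | 0
  35 | 0000010111101110101000 | 0 | 0
  36 | 0000101111011101010000 | 0 | 0
  37 | 0001011110111010100000 | 0 | 0
  38 | 0010111101110101000000 | 0 | 0
  39 | 0101111011101010000000 | 0 | 1
  40 | 1011110111010100000001 | 1 | 1
  41 | 0111101110101000000011 | 0 | 1
  42 | 1111011101010000000111 | 1 | 0
  43 | 1110111010100000001110 | 1 | 0
  44 | 1101110101000000011100 | 1 | 0
  45 | 1011101010000000111000 | 1 | 1
  46 | 0111010100000001110001 | 0 | 1
  47 | 1110101000000011100011 | 1 | 0
  48 | 1101010000000111000110 | 1 | 0
  49 | 1010100000001110001100 | 1 | 1
  50 | 0101000000011100011001 | 0 | 1
  51 | 1010000000111000110011 | 1 | 1
  52 | 0100000001110001100111 | 0 | 1
  53 | 1000000011100011001111 | 1 | 1
  54 | 0000000111000110011111 | 0 | 0
  55 | 0000001110001100111110 | 0 | 0
  56 | 0000011100011001111100 | 0 | 0
  57 | 0000111000110011111000 | 0 | 0
  58 | 0001110001100111110000 | 0 | 0
  59 | 0011100011001111100000 | 0 | 0
  60 | 0111000110011111000000 | 0 | 1
  61 | 1110001100111110000001 | 1 | 0
  62 | 1100011001111100000010 | 1 | 0
  63 | 1000110011111000000100 | 1 | 1
  64 | 0001100111110000001001 | 0 | 0
  65 | 0011001111100000010010 | 0 | 0
  66 | 0110011111000000100100 | 0 | 1
  67 | 1100111110000001001001 | 1 | 0
  68 | 1001111100000010010010 | 1 | 1
  69 | 0011111000000100100101 | 0 | 0
  70 | 0111110000001001001010 | 0 | 1
  71 | 1111100000010010010101 | 1 | 0
  72 | 1111000000100100101010 | 1 | 0
  73 | 1110000001001001010100 | 1 | 0
  74 | 1100000010010010101000 | 1 | 0
  75 | 1000000100100101010000 | 1 | 1
  76 | 0000001001001010100001 | 0 | 0
  77 | 0000010010010101000010 | 0 | 0
  78 | 0000100100101010000100 | 0 | 0

0110110001000000000110101101001100000000101111011101010000000111000110011111000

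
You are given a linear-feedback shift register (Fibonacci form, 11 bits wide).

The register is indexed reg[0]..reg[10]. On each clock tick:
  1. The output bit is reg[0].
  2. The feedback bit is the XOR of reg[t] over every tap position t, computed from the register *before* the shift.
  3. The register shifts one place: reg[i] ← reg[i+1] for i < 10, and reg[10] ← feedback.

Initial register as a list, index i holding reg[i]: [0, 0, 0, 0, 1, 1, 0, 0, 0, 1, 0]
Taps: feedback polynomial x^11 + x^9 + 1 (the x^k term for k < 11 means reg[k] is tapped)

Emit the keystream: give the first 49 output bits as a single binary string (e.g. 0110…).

0000110001010100101000100001000001010111111101110

step | reg (before) | out | fb
   0 | 00001100010 | 0 | 1
   1 | 00011000101 | 0 | 0
   2 | 00110001010 | 0 | 1
   3 | 01100010101 | 0 | 0
   4 | 11000101010 | 1 | 0
   5 | 10001010100 | 1 | 1
   6 | 00010101001 | 0 | 0
   7 | 00101010010 | 0 | 1
   8 | 01010100101 | 0 | 0
   9 | 10101001010 | 1 | 0
  10 | 01010010100 | 0 | 0
  11 | 10100101000 | 1 | 1
  12 | 01001010001 | 0 | 0
  13 | 10010100010 | 1 | 0
  14 | 00101000100 | 0 | 0
  15 | 01010001000 | 0 | 0
  16 | 10100010000 | 1 | 1
  17 | 01000100001 | 0 | 0
  18 | 10001000010 | 1 | 0
  19 | 00010000100 | 0 | 0
  20 | 00100001000 | 0 | 0
  21 | 01000010000 | 0 | 0
  22 | 10000100000 | 1 | 1
  23 | 00001000001 | 0 | 0
  24 | 00010000010 | 0 | 1
  25 | 00100000101 | 0 | 0
  26 | 01000001010 | 0 | 1
  27 | 10000010101 | 1 | 1
  28 | 00000101011 | 0 | 1
  29 | 00001010111 | 0 | 1
  30 | 00010101111 | 0 | 1
  31 | 00101011111 | 0 | 1
  32 | 01010111111 | 0 | 1
  33 | 10101111111 | 1 | 0
  34 | 01011111110 | 0 | 1
  35 | 10111111101 | 1 | 1
  36 | 01111111011 | 0 | 1
  37 | 11111110111 | 1 | 0
  38 | 11111101110 | 1 | 0
  39 | 11111011100 | 1 | 1
  40 | 11110111001 | 1 | 1
  41 | 11101110011 | 1 | 0
  42 | 11011100110 | 1 | 0
  43 | 10111001100 | 1 | 1
  44 | 01110011001 | 0 | 0
  45 | 11100110010 | 1 | 0
  46 | 11001100100 | 1 | 1
  47 | 10011001001 | 1 | 1
  48 | 00110010011 | 0 | 1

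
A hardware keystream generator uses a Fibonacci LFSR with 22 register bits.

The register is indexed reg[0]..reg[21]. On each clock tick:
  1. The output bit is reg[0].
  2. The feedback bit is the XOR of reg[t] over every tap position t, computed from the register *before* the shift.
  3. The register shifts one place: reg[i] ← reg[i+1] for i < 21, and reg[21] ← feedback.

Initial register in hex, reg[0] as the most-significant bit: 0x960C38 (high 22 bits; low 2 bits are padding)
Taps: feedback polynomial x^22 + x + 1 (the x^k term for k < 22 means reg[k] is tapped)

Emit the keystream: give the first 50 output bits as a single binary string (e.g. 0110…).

10010110000011000011101011101000010100010011110011

step | reg (before) | out | fb
   0 | 1001011000001100001110 | 1 | 1
   1 | 0010110000011000011101 | 0 | 0
   2 | 0101100000110000111010 | 0 | 1
   3 | 1011000001100001110101 | 1 | 1
   4 | 0110000011000011101011 | 0 | 1
   5 | 1100000110000111010111 | 1 | 0
   6 | 1000001100001110101110 | 1 | 1
   7 | 0000011000011101011101 | 0 | 0
   8 | 0000110000111010111010 | 0 | 0
   9 | 0001100001110101110100 | 0 | 0
  10 | 0011000011101011101000 | 0 | 0
  11 | 0110000111010111010000 | 0 | 1
  12 | 1100001110101110100001 | 1 | 0
  13 | 1000011101011101000010 | 1 | 1
  14 | 0000111010111010000101 | 0 | 0
  15 | 0001110101110100001010 | 0 | 0
  16 | 0011101011101000010100 | 0 | 0
  17 | 0111010111010000101000 | 0 | 1
  18 | 1110101110100001010001 | 1 | 0
  19 | 1101011101000010100010 | 1 | 0
  20 | 1010111010000101000100 | 1 | 1
  21 | 0101110100001010001001 | 0 | 1
  22 | 1011101000010100010011 | 1 | 1
  23 | 0111010000101000100111 | 0 | 1
  24 | 1110100001010001001111 | 1 | 0
  25 | 1101000010100010011110 | 1 | 0
  26 | 1010000101000100111100 | 1 | 1
  27 | 0100001010001001111001 | 0 | 1
  28 | 1000010100010011110011 | 1 | 1
  29 | 0000101000100111100111 | 0 | 0
  30 | 0001010001001111001110 | 0 | 0
  31 | 0010100010011110011100 | 0 | 0
  32 | 0101000100111100111000 | 0 | 1
  33 | 1010001001111001110001 | 1 | 1
  34 | 0100010011110011100011 | 0 | 1
  35 | 1000100111100111000111 | 1 | 1
  36 | 0001001111001110001111 | 0 | 0
  37 | 0010011110011100011110 | 0 | 0
  38 | 0100111100111000111100 | 0 | 1
  39 | 1001111001110001111001 | 1 | 1
  40 | 0011110011100011110011 | 0 | 0
  41 | 0111100111000111100110 | 0 | 1
  42 | 1111001110001111001101 | 1 | 0
  43 | 1110011100011110011010 | 1 | 0
  44 | 1100111000111100110100 | 1 | 0
  45 | 1001110001111001101000 | 1 | 1
  46 | 0011100011110011010001 | 0 | 0
  47 | 0111000111100110100010 | 0 | 1
  48 | 1110001111001101000101 | 1 | 0
  49 | 1100011110011010001010 | 1 | 0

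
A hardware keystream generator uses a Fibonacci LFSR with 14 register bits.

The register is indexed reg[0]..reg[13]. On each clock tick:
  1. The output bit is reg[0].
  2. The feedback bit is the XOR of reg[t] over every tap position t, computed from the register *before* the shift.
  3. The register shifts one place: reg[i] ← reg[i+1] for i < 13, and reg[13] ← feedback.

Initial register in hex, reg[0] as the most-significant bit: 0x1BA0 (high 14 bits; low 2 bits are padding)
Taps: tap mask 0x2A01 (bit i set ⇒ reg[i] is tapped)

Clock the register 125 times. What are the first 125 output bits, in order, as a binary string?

00011011101000011001111011001110100101100111101101001100000010000101000011010110001001001011001001110101011101110000100011111

k : reg_k → out_k, fb_k
0: 00011011101000 → 0, fb=0
1: 00110111010000 → 0, fb=1
2: 01101110100001 → 0, fb=1
3: 11011101000011 → 1, fb=0
4: 10111010000110 → 1, fb=0
5: 01110100001100 → 0, fb=1
6: 11101000011001 → 1, fb=1
7: 11010000110011 → 1, fb=1
8: 10100001100111 → 1, fb=1
9: 01000011001111 → 0, fb=0
10: 10000110011110 → 1, fb=1
11: 00001100111101 → 0, fb=1
12: 00011001111011 → 0, fb=0
13: 00110011110110 → 0, fb=0
14: 01100111101100 → 0, fb=1
15: 11001111011001 → 1, fb=1
16: 10011110110011 → 1, fb=1
17: 00111101100111 → 0, fb=0
18: 01111011001110 → 0, fb=1
19: 11110110011101 → 1, fb=0
20: 11101100111010 → 1, fb=0
21: 11011001110100 → 1, fb=1
22: 10110011101001 → 1, fb=0
23: 01100111010010 → 0, fb=1
24: 11001110100101 → 1, fb=1
25: 10011101001011 → 1, fb=0
26: 00111010010110 → 0, fb=0
27: 01110100101100 → 0, fb=1
28: 11101001011001 → 1, fb=1
29: 11010010110011 → 1, fb=1
30: 10100101100111 → 1, fb=1
31: 01001011001111 → 0, fb=0
32: 10010110011110 → 1, fb=1
33: 00101100111101 → 0, fb=1
34: 01011001111011 → 0, fb=0
35: 10110011110110 → 1, fb=1
36: 01100111101101 → 0, fb=0
37: 11001111011010 → 1, fb=0
38: 10011110110100 → 1, fb=1
39: 00111101101001 → 0, fb=1
40: 01111011010011 → 0, fb=0
41: 11110110100110 → 1, fb=0
42: 11101101001100 → 1, fb=0
43: 11011010011000 → 1, fb=0
44: 10110100110000 → 1, fb=0
45: 01101001100000 → 0, fb=0
46: 11010011000000 → 1, fb=1
47: 10100110000001 → 1, fb=0
48: 01001100000010 → 0, fb=0
49: 10011000000100 → 1, fb=0
50: 00110000001000 → 0, fb=0
51: 01100000010000 → 0, fb=1
52: 11000000100001 → 1, fb=0
53: 10000001000010 → 1, fb=1
54: 00000010000101 → 0, fb=0
55: 00000100001010 → 0, fb=0
56: 00001000010100 → 0, fb=0
57: 00010000101000 → 0, fb=0
58: 00100001010000 → 0, fb=1
59: 01000010100001 → 0, fb=1
60: 10000101000011 → 1, fb=0
61: 00001010000110 → 0, fb=1
62: 00010100001101 → 0, fb=0
63: 00101000011010 → 0, fb=1
64: 01010000110101 → 0, fb=1
65: 10100001101011 → 1, fb=0
66: 01000011010110 → 0, fb=0
67: 10000110101100 → 1, fb=0
68: 00001101011000 → 0, fb=1
69: 00011010110001 → 0, fb=0
70: 00110101100010 → 0, fb=0
71: 01101011000100 → 0, fb=1
72: 11010110001001 → 1, fb=0
73: 10101100010010 → 1, fb=0
74: 01011000100100 → 0, fb=1
75: 10110001001001 → 1, fb=0
76: 01100010010010 → 0, fb=1
77: 11000100100101 → 1, fb=1
78: 10001001001011 → 1, fb=0
79: 00010010010110 → 0, fb=0
80: 00100100101100 → 0, fb=1
81: 01001001011001 → 0, fb=0
82: 10010010110010 → 1, fb=0
83: 00100101100100 → 0, fb=1
84: 01001011001001 → 0, fb=1
85: 10010110010011 → 1, fb=1
86: 00101100100111 → 0, fb=0
87: 01011001001110 → 0, fb=1
88: 10110010011101 → 1, fb=0
89: 01100100111010 → 0, fb=1
90: 11001001110101 → 1, fb=0
91: 10010011101010 → 1, fb=1
92: 00100111010101 → 0, fb=1
93: 01001110101011 → 0, fb=1
94: 10011101010111 → 1, fb=0
95: 00111010101110 → 0, fb=1
96: 01110101011101 → 0, fb=1
97: 11101010111011 → 1, fb=1
98: 11010101110111 → 1, fb=0
99: 10101011101110 → 1, fb=0
100: 01010111011100 → 0, fb=0
101: 10101110111000 → 1, fb=0
102: 01011101110000 → 0, fb=1
103: 10111011100001 → 1, fb=0
104: 01110111000010 → 0, fb=0
105: 11101110000100 → 1, fb=0
106: 11011100001000 → 1, fb=1
107: 10111000010001 → 1, fb=1
108: 01110000100011 → 0, fb=1
109: 11100001000111 → 1, fb=1
110: 11000010001111 → 1, fb=1
111: 10000100011111 → 1, fb=0
112: 00001000111110 → 0, fb=0
113: 00010001111100 → 0, fb=0
114: 00100011111000 → 0, fb=1
115: 01000111110001 → 0, fb=0
116: 10001111100010 → 1, fb=1
117: 00011111000101 → 0, fb=0
118: 00111110001010 → 0, fb=0
119: 01111100010100 → 0, fb=0
120: 11111000101000 → 1, fb=1
121: 11110001010001 → 1, fb=1
122: 11100010100011 → 1, fb=0
123: 11000101000110 → 1, fb=0
124: 10001010001100 → 1, fb=0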